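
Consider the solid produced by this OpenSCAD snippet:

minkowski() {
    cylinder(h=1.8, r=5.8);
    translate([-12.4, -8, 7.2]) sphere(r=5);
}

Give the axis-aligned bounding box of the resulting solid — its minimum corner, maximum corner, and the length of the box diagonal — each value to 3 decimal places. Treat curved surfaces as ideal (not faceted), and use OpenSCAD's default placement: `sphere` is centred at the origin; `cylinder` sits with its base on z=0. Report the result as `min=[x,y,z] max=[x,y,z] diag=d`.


min=[-23.200,-18.800,2.200] max=[-1.600,2.800,14.000] diag=32.747

A = translate([-12.4, -8, 7.2]) sphere(r=5) → bbox [-17.4,-13,2.2] .. [-7.4,-3,12.2]
B = cylinder(h=1.8, r=5.8) → bbox [-5.8,-5.8,0] .. [5.8,5.8,1.8]
lo = A.lo+B.lo = [-17.4-5.8, -13-5.8, 2.2+0] = [-23.200,-18.800,2.200]
hi = A.hi+B.hi = [-7.4+5.8, -3+5.8, 12.2+1.8] = [-1.600,2.800,14.000]
diag = √(21.6²+21.6²+11.8²) = √1072.36 = 32.747


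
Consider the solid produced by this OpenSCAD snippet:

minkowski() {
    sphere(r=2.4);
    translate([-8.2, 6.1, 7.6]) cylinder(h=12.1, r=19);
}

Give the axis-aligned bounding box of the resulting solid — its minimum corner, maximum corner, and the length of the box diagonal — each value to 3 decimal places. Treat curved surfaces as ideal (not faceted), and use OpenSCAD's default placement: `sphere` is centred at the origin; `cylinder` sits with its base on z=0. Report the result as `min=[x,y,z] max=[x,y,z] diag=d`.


A = translate([-8.2, 6.1, 7.6]) cylinder(h=12.1, r=19) → bbox [-27.2,-12.9,7.6] .. [10.8,25.1,19.7]
B = sphere(r=2.4) → bbox [-2.4,-2.4,-2.4] .. [2.4,2.4,2.4]
lo = A.lo+B.lo = [-27.2-2.4, -12.9-2.4, 7.6-2.4] = [-29.600,-15.300,5.200]
hi = A.hi+B.hi = [10.8+2.4, 25.1+2.4, 19.7+2.4] = [13.200,27.500,22.100]
diag = √(42.8²+42.8²+16.9²) = √3949.29 = 62.843

min=[-29.600,-15.300,5.200] max=[13.200,27.500,22.100] diag=62.843


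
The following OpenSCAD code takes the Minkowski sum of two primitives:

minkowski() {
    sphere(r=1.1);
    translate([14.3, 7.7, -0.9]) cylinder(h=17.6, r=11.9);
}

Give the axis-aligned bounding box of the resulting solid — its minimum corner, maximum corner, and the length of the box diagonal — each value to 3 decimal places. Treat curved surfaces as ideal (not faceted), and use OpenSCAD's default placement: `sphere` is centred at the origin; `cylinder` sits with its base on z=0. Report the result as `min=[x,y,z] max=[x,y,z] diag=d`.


min=[1.300,-5.300,-2.000] max=[27.300,20.700,17.800] diag=41.762

A = translate([14.3, 7.7, -0.9]) cylinder(h=17.6, r=11.9) → bbox [2.4,-4.2,-0.9] .. [26.2,19.6,16.7]
B = sphere(r=1.1) → bbox [-1.1,-1.1,-1.1] .. [1.1,1.1,1.1]
lo = A.lo+B.lo = [2.4-1.1, -4.2-1.1, -0.9-1.1] = [1.300,-5.300,-2.000]
hi = A.hi+B.hi = [26.2+1.1, 19.6+1.1, 16.7+1.1] = [27.300,20.700,17.800]
diag = √(26²+26²+19.8²) = √1744.04 = 41.762


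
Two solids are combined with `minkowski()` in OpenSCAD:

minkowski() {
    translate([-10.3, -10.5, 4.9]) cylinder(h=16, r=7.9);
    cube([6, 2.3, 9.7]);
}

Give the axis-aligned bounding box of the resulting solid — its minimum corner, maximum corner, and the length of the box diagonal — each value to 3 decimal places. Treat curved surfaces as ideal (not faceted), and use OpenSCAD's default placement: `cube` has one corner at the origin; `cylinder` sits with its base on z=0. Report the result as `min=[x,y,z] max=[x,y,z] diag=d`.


A = translate([-10.3, -10.5, 4.9]) cylinder(h=16, r=7.9) → bbox [-18.2,-18.4,4.9] .. [-2.4,-2.6,20.9]
B = cube([6, 2.3, 9.7]) → bbox [0,0,0] .. [6,2.3,9.7]
lo = A.lo+B.lo = [-18.2+0, -18.4+0, 4.9+0] = [-18.200,-18.400,4.900]
hi = A.hi+B.hi = [-2.4+6, -2.6+2.3, 20.9+9.7] = [3.600,-0.300,30.600]
diag = √(21.8²+18.1²+25.7²) = √1463.34 = 38.254

min=[-18.200,-18.400,4.900] max=[3.600,-0.300,30.600] diag=38.254


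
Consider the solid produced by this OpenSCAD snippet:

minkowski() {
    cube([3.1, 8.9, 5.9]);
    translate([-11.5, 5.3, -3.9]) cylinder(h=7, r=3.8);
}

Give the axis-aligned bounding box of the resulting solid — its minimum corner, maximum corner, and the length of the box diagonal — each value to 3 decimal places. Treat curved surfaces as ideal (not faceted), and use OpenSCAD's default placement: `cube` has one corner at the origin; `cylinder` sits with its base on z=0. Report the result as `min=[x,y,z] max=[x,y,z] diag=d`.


A = translate([-11.5, 5.3, -3.9]) cylinder(h=7, r=3.8) → bbox [-15.3,1.5,-3.9] .. [-7.7,9.1,3.1]
B = cube([3.1, 8.9, 5.9]) → bbox [0,0,0] .. [3.1,8.9,5.9]
lo = A.lo+B.lo = [-15.3+0, 1.5+0, -3.9+0] = [-15.300,1.500,-3.900]
hi = A.hi+B.hi = [-7.7+3.1, 9.1+8.9, 3.1+5.9] = [-4.600,18.000,9.000]
diag = √(10.7²+16.5²+12.9²) = √553.15 = 23.519

min=[-15.300,1.500,-3.900] max=[-4.600,18.000,9.000] diag=23.519


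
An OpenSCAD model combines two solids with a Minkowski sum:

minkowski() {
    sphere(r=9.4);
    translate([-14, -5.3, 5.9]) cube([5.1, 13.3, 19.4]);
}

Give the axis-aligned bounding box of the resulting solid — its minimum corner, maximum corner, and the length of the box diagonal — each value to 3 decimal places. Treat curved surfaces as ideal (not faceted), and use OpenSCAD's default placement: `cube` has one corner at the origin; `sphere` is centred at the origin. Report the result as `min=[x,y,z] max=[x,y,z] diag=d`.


min=[-23.400,-14.700,-3.500] max=[0.500,17.400,34.700] diag=55.325

A = translate([-14, -5.3, 5.9]) cube([5.1, 13.3, 19.4]) → bbox [-14,-5.3,5.9] .. [-8.9,8,25.3]
B = sphere(r=9.4) → bbox [-9.4,-9.4,-9.4] .. [9.4,9.4,9.4]
lo = A.lo+B.lo = [-14-9.4, -5.3-9.4, 5.9-9.4] = [-23.400,-14.700,-3.500]
hi = A.hi+B.hi = [-8.9+9.4, 8+9.4, 25.3+9.4] = [0.500,17.400,34.700]
diag = √(23.9²+32.1²+38.2²) = √3060.86 = 55.325


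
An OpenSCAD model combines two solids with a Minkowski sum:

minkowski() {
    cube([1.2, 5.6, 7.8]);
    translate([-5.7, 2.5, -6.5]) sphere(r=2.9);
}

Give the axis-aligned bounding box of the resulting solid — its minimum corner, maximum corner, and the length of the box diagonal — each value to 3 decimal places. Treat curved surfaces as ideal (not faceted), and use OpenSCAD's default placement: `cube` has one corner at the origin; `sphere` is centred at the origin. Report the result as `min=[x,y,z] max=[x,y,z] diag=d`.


A = translate([-5.7, 2.5, -6.5]) sphere(r=2.9) → bbox [-8.6,-0.4,-9.4] .. [-2.8,5.4,-3.6]
B = cube([1.2, 5.6, 7.8]) → bbox [0,0,0] .. [1.2,5.6,7.8]
lo = A.lo+B.lo = [-8.6+0, -0.4+0, -9.4+0] = [-8.600,-0.400,-9.400]
hi = A.hi+B.hi = [-2.8+1.2, 5.4+5.6, -3.6+7.8] = [-1.600,11.000,4.200]
diag = √(7²+11.4²+13.6²) = √363.92 = 19.077

min=[-8.600,-0.400,-9.400] max=[-1.600,11.000,4.200] diag=19.077


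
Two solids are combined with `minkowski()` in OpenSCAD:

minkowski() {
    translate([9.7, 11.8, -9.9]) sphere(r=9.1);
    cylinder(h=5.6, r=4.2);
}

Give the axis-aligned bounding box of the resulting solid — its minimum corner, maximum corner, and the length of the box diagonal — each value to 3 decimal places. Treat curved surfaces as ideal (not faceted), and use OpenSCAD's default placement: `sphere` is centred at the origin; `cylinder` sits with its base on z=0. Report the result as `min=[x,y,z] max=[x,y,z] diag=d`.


A = translate([9.7, 11.8, -9.9]) sphere(r=9.1) → bbox [0.6,2.7,-19] .. [18.8,20.9,-0.8]
B = cylinder(h=5.6, r=4.2) → bbox [-4.2,-4.2,0] .. [4.2,4.2,5.6]
lo = A.lo+B.lo = [0.6-4.2, 2.7-4.2, -19+0] = [-3.600,-1.500,-19.000]
hi = A.hi+B.hi = [18.8+4.2, 20.9+4.2, -0.8+5.6] = [23.000,25.100,4.800]
diag = √(26.6²+26.6²+23.8²) = √1981.56 = 44.515

min=[-3.600,-1.500,-19.000] max=[23.000,25.100,4.800] diag=44.515


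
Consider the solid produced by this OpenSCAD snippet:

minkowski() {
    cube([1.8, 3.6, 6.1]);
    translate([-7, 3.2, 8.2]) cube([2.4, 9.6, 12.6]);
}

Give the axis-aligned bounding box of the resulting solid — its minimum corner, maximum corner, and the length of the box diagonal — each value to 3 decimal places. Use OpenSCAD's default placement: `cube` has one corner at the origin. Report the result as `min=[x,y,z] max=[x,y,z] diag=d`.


A = translate([-7, 3.2, 8.2]) cube([2.4, 9.6, 12.6]) → bbox [-7,3.2,8.2] .. [-4.6,12.8,20.8]
B = cube([1.8, 3.6, 6.1]) → bbox [0,0,0] .. [1.8,3.6,6.1]
lo = A.lo+B.lo = [-7+0, 3.2+0, 8.2+0] = [-7.000,3.200,8.200]
hi = A.hi+B.hi = [-4.6+1.8, 12.8+3.6, 20.8+6.1] = [-2.800,16.400,26.900]
diag = √(4.2²+13.2²+18.7²) = √541.57 = 23.272

min=[-7.000,3.200,8.200] max=[-2.800,16.400,26.900] diag=23.272


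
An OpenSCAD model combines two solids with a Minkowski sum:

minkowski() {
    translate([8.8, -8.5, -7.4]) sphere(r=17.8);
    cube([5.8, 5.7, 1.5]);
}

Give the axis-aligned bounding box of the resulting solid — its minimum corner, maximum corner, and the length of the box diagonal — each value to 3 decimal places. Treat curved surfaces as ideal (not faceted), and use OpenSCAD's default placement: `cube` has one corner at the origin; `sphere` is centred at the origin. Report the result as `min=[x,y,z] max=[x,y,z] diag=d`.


A = translate([8.8, -8.5, -7.4]) sphere(r=17.8) → bbox [-9,-26.3,-25.2] .. [26.6,9.3,10.4]
B = cube([5.8, 5.7, 1.5]) → bbox [0,0,0] .. [5.8,5.7,1.5]
lo = A.lo+B.lo = [-9+0, -26.3+0, -25.2+0] = [-9.000,-26.300,-25.200]
hi = A.hi+B.hi = [26.6+5.8, 9.3+5.7, 10.4+1.5] = [32.400,15.000,11.900]
diag = √(41.4²+41.3²+37.1²) = √4796.06 = 69.254

min=[-9.000,-26.300,-25.200] max=[32.400,15.000,11.900] diag=69.254


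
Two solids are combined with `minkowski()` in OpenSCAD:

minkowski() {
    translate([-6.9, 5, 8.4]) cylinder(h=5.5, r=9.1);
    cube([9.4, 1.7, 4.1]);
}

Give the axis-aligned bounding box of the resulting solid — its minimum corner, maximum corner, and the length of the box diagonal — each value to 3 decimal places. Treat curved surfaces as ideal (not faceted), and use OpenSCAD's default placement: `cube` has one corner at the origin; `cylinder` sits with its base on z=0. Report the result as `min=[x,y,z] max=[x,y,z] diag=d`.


A = translate([-6.9, 5, 8.4]) cylinder(h=5.5, r=9.1) → bbox [-16,-4.1,8.4] .. [2.2,14.1,13.9]
B = cube([9.4, 1.7, 4.1]) → bbox [0,0,0] .. [9.4,1.7,4.1]
lo = A.lo+B.lo = [-16+0, -4.1+0, 8.4+0] = [-16.000,-4.100,8.400]
hi = A.hi+B.hi = [2.2+9.4, 14.1+1.7, 13.9+4.1] = [11.600,15.800,18.000]
diag = √(27.6²+19.9²+9.6²) = √1249.93 = 35.354

min=[-16.000,-4.100,8.400] max=[11.600,15.800,18.000] diag=35.354


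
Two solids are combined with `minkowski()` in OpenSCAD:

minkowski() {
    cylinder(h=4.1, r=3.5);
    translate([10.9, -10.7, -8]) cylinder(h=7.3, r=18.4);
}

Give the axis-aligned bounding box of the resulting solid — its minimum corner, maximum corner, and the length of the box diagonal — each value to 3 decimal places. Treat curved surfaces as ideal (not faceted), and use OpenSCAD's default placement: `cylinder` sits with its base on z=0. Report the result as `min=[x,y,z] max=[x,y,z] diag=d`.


A = translate([10.9, -10.7, -8]) cylinder(h=7.3, r=18.4) → bbox [-7.5,-29.1,-8] .. [29.3,7.7,-0.7]
B = cylinder(h=4.1, r=3.5) → bbox [-3.5,-3.5,0] .. [3.5,3.5,4.1]
lo = A.lo+B.lo = [-7.5-3.5, -29.1-3.5, -8+0] = [-11.000,-32.600,-8.000]
hi = A.hi+B.hi = [29.3+3.5, 7.7+3.5, -0.7+4.1] = [32.800,11.200,3.400]
diag = √(43.8²+43.8²+11.4²) = √3966.84 = 62.983

min=[-11.000,-32.600,-8.000] max=[32.800,11.200,3.400] diag=62.983


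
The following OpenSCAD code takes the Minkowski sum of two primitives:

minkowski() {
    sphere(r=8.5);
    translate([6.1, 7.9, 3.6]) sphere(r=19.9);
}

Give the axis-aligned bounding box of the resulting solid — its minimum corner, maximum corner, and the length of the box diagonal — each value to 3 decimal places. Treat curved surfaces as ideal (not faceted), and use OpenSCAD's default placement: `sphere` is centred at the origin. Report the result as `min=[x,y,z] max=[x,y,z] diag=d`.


min=[-22.300,-20.500,-24.800] max=[34.500,36.300,32.000] diag=98.380

A = translate([6.1, 7.9, 3.6]) sphere(r=19.9) → bbox [-13.8,-12,-16.3] .. [26,27.8,23.5]
B = sphere(r=8.5) → bbox [-8.5,-8.5,-8.5] .. [8.5,8.5,8.5]
lo = A.lo+B.lo = [-13.8-8.5, -12-8.5, -16.3-8.5] = [-22.300,-20.500,-24.800]
hi = A.hi+B.hi = [26+8.5, 27.8+8.5, 23.5+8.5] = [34.500,36.300,32.000]
diag = √(56.8²+56.8²+56.8²) = √9678.72 = 98.380


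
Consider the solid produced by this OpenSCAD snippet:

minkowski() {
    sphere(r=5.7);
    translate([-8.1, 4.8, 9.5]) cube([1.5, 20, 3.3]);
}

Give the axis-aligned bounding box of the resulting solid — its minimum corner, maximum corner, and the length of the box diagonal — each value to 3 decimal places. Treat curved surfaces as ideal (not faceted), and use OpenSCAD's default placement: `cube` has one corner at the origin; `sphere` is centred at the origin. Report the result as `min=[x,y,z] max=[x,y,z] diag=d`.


min=[-13.800,-0.900,3.800] max=[-0.900,30.500,18.500] diag=36.993

A = translate([-8.1, 4.8, 9.5]) cube([1.5, 20, 3.3]) → bbox [-8.1,4.8,9.5] .. [-6.6,24.8,12.8]
B = sphere(r=5.7) → bbox [-5.7,-5.7,-5.7] .. [5.7,5.7,5.7]
lo = A.lo+B.lo = [-8.1-5.7, 4.8-5.7, 9.5-5.7] = [-13.800,-0.900,3.800]
hi = A.hi+B.hi = [-6.6+5.7, 24.8+5.7, 12.8+5.7] = [-0.900,30.500,18.500]
diag = √(12.9²+31.4²+14.7²) = √1368.46 = 36.993


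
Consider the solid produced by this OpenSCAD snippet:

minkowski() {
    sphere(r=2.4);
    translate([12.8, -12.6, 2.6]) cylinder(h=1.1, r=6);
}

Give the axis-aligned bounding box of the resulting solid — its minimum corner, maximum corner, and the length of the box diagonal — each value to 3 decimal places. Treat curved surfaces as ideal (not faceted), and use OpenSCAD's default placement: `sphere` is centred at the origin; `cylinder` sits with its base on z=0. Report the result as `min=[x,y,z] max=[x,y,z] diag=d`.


A = translate([12.8, -12.6, 2.6]) cylinder(h=1.1, r=6) → bbox [6.8,-18.6,2.6] .. [18.8,-6.6,3.7]
B = sphere(r=2.4) → bbox [-2.4,-2.4,-2.4] .. [2.4,2.4,2.4]
lo = A.lo+B.lo = [6.8-2.4, -18.6-2.4, 2.6-2.4] = [4.400,-21.000,0.200]
hi = A.hi+B.hi = [18.8+2.4, -6.6+2.4, 3.7+2.4] = [21.200,-4.200,6.100]
diag = √(16.8²+16.8²+5.9²) = √599.29 = 24.480

min=[4.400,-21.000,0.200] max=[21.200,-4.200,6.100] diag=24.480


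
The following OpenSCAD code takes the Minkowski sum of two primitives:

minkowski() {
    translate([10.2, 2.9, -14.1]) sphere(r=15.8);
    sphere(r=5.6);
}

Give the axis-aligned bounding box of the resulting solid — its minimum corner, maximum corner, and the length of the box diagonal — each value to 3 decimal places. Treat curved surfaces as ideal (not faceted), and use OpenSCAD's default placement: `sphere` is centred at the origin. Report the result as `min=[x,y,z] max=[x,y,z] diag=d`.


min=[-11.200,-18.500,-35.500] max=[31.600,24.300,7.300] diag=74.132

A = translate([10.2, 2.9, -14.1]) sphere(r=15.8) → bbox [-5.6,-12.9,-29.9] .. [26,18.7,1.7]
B = sphere(r=5.6) → bbox [-5.6,-5.6,-5.6] .. [5.6,5.6,5.6]
lo = A.lo+B.lo = [-5.6-5.6, -12.9-5.6, -29.9-5.6] = [-11.200,-18.500,-35.500]
hi = A.hi+B.hi = [26+5.6, 18.7+5.6, 1.7+5.6] = [31.600,24.300,7.300]
diag = √(42.8²+42.8²+42.8²) = √5495.52 = 74.132


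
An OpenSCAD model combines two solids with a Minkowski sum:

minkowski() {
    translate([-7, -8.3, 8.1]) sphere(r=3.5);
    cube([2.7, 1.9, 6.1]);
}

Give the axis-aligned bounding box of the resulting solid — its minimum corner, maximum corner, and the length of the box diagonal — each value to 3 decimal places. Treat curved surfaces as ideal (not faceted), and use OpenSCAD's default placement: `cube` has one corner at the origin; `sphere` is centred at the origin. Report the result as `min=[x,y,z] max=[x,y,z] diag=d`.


min=[-10.500,-11.800,4.600] max=[-0.800,-2.900,17.700] diag=18.572

A = translate([-7, -8.3, 8.1]) sphere(r=3.5) → bbox [-10.5,-11.8,4.6] .. [-3.5,-4.8,11.6]
B = cube([2.7, 1.9, 6.1]) → bbox [0,0,0] .. [2.7,1.9,6.1]
lo = A.lo+B.lo = [-10.5+0, -11.8+0, 4.6+0] = [-10.500,-11.800,4.600]
hi = A.hi+B.hi = [-3.5+2.7, -4.8+1.9, 11.6+6.1] = [-0.800,-2.900,17.700]
diag = √(9.7²+8.9²+13.1²) = √344.91 = 18.572


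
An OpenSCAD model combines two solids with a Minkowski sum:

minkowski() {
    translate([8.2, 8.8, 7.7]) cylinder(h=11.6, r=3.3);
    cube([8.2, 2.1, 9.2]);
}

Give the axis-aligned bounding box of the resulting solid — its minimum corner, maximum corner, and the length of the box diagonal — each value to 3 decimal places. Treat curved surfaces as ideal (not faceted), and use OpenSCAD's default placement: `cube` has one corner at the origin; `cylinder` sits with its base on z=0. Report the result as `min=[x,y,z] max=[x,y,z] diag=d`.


A = translate([8.2, 8.8, 7.7]) cylinder(h=11.6, r=3.3) → bbox [4.9,5.5,7.7] .. [11.5,12.1,19.3]
B = cube([8.2, 2.1, 9.2]) → bbox [0,0,0] .. [8.2,2.1,9.2]
lo = A.lo+B.lo = [4.9+0, 5.5+0, 7.7+0] = [4.900,5.500,7.700]
hi = A.hi+B.hi = [11.5+8.2, 12.1+2.1, 19.3+9.2] = [19.700,14.200,28.500]
diag = √(14.8²+8.7²+20.8²) = √727.37 = 26.970

min=[4.900,5.500,7.700] max=[19.700,14.200,28.500] diag=26.970


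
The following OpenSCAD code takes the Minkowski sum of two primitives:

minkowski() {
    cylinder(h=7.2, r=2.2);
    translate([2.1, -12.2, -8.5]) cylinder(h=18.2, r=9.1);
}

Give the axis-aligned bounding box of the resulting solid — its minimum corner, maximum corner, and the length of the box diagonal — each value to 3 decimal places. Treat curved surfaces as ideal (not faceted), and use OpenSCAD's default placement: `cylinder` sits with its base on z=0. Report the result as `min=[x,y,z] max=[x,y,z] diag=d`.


A = translate([2.1, -12.2, -8.5]) cylinder(h=18.2, r=9.1) → bbox [-7,-21.3,-8.5] .. [11.2,-3.1,9.7]
B = cylinder(h=7.2, r=2.2) → bbox [-2.2,-2.2,0] .. [2.2,2.2,7.2]
lo = A.lo+B.lo = [-7-2.2, -21.3-2.2, -8.5+0] = [-9.200,-23.500,-8.500]
hi = A.hi+B.hi = [11.2+2.2, -3.1+2.2, 9.7+7.2] = [13.400,-0.900,16.900]
diag = √(22.6²+22.6²+25.4²) = √1666.68 = 40.825

min=[-9.200,-23.500,-8.500] max=[13.400,-0.900,16.900] diag=40.825


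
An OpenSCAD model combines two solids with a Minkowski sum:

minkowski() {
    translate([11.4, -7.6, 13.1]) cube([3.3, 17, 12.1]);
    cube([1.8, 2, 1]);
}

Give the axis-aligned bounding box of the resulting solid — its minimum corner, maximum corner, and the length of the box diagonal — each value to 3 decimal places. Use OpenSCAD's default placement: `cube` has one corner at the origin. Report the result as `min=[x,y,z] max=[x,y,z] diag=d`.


A = translate([11.4, -7.6, 13.1]) cube([3.3, 17, 12.1]) → bbox [11.4,-7.6,13.1] .. [14.7,9.4,25.2]
B = cube([1.8, 2, 1]) → bbox [0,0,0] .. [1.8,2,1]
lo = A.lo+B.lo = [11.4+0, -7.6+0, 13.1+0] = [11.400,-7.600,13.100]
hi = A.hi+B.hi = [14.7+1.8, 9.4+2, 25.2+1] = [16.500,11.400,26.200]
diag = √(5.1²+19²+13.1²) = √558.62 = 23.635

min=[11.400,-7.600,13.100] max=[16.500,11.400,26.200] diag=23.635


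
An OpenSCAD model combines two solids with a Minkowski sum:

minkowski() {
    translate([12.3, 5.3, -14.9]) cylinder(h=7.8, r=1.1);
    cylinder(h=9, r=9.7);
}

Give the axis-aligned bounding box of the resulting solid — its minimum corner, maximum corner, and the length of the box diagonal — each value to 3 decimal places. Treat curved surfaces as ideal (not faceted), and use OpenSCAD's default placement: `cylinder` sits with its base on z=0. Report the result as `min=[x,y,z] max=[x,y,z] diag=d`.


A = translate([12.3, 5.3, -14.9]) cylinder(h=7.8, r=1.1) → bbox [11.2,4.2,-14.9] .. [13.4,6.4,-7.1]
B = cylinder(h=9, r=9.7) → bbox [-9.7,-9.7,0] .. [9.7,9.7,9]
lo = A.lo+B.lo = [11.2-9.7, 4.2-9.7, -14.9+0] = [1.500,-5.500,-14.900]
hi = A.hi+B.hi = [13.4+9.7, 6.4+9.7, -7.1+9] = [23.100,16.100,1.900]
diag = √(21.6²+21.6²+16.8²) = √1215.36 = 34.862

min=[1.500,-5.500,-14.900] max=[23.100,16.100,1.900] diag=34.862


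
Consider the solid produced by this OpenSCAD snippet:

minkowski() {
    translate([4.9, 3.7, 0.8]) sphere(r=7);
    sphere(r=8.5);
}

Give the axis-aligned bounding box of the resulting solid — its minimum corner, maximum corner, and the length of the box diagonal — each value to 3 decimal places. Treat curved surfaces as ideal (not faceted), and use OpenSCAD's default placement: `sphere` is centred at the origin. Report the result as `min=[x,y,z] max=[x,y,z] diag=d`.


A = translate([4.9, 3.7, 0.8]) sphere(r=7) → bbox [-2.1,-3.3,-6.2] .. [11.9,10.7,7.8]
B = sphere(r=8.5) → bbox [-8.5,-8.5,-8.5] .. [8.5,8.5,8.5]
lo = A.lo+B.lo = [-2.1-8.5, -3.3-8.5, -6.2-8.5] = [-10.600,-11.800,-14.700]
hi = A.hi+B.hi = [11.9+8.5, 10.7+8.5, 7.8+8.5] = [20.400,19.200,16.300]
diag = √(31²+31²+31²) = √2883 = 53.694

min=[-10.600,-11.800,-14.700] max=[20.400,19.200,16.300] diag=53.694


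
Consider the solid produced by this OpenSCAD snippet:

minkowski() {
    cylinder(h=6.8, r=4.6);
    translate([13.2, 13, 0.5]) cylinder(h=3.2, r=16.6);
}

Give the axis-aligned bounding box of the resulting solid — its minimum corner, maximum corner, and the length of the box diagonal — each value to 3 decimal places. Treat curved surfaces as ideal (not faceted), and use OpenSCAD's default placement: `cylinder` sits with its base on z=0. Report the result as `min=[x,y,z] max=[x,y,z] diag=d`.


A = translate([13.2, 13, 0.5]) cylinder(h=3.2, r=16.6) → bbox [-3.4,-3.6,0.5] .. [29.8,29.6,3.7]
B = cylinder(h=6.8, r=4.6) → bbox [-4.6,-4.6,0] .. [4.6,4.6,6.8]
lo = A.lo+B.lo = [-3.4-4.6, -3.6-4.6, 0.5+0] = [-8.000,-8.200,0.500]
hi = A.hi+B.hi = [29.8+4.6, 29.6+4.6, 3.7+6.8] = [34.400,34.200,10.500]
diag = √(42.4²+42.4²+10²) = √3695.52 = 60.791

min=[-8.000,-8.200,0.500] max=[34.400,34.200,10.500] diag=60.791


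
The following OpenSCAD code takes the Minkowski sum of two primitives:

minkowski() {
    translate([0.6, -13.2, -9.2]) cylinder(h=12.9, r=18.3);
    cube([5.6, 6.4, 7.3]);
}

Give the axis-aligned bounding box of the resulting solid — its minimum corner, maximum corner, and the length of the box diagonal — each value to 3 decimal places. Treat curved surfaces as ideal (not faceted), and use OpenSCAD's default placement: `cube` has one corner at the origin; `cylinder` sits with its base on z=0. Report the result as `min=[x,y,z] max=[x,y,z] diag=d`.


min=[-17.700,-31.500,-9.200] max=[24.500,11.500,11.000] diag=63.544

A = translate([0.6, -13.2, -9.2]) cylinder(h=12.9, r=18.3) → bbox [-17.7,-31.5,-9.2] .. [18.9,5.1,3.7]
B = cube([5.6, 6.4, 7.3]) → bbox [0,0,0] .. [5.6,6.4,7.3]
lo = A.lo+B.lo = [-17.7+0, -31.5+0, -9.2+0] = [-17.700,-31.500,-9.200]
hi = A.hi+B.hi = [18.9+5.6, 5.1+6.4, 3.7+7.3] = [24.500,11.500,11.000]
diag = √(42.2²+43²+20.2²) = √4037.88 = 63.544


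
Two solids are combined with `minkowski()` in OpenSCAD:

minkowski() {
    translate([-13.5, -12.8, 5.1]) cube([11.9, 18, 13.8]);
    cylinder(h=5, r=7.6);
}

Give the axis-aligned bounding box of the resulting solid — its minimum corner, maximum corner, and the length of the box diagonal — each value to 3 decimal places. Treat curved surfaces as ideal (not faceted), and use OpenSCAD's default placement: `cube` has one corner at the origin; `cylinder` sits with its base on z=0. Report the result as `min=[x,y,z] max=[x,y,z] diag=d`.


min=[-21.100,-20.400,5.100] max=[6.000,12.800,23.900] diag=46.798

A = translate([-13.5, -12.8, 5.1]) cube([11.9, 18, 13.8]) → bbox [-13.5,-12.8,5.1] .. [-1.6,5.2,18.9]
B = cylinder(h=5, r=7.6) → bbox [-7.6,-7.6,0] .. [7.6,7.6,5]
lo = A.lo+B.lo = [-13.5-7.6, -12.8-7.6, 5.1+0] = [-21.100,-20.400,5.100]
hi = A.hi+B.hi = [-1.6+7.6, 5.2+7.6, 18.9+5] = [6.000,12.800,23.900]
diag = √(27.1²+33.2²+18.8²) = √2190.09 = 46.798


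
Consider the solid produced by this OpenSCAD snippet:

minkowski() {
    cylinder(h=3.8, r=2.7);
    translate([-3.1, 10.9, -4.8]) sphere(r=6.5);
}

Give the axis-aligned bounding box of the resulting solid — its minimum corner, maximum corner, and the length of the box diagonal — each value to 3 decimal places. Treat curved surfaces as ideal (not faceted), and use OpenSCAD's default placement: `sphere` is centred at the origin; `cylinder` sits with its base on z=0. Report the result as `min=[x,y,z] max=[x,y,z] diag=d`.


A = translate([-3.1, 10.9, -4.8]) sphere(r=6.5) → bbox [-9.6,4.4,-11.3] .. [3.4,17.4,1.7]
B = cylinder(h=3.8, r=2.7) → bbox [-2.7,-2.7,0] .. [2.7,2.7,3.8]
lo = A.lo+B.lo = [-9.6-2.7, 4.4-2.7, -11.3+0] = [-12.300,1.700,-11.300]
hi = A.hi+B.hi = [3.4+2.7, 17.4+2.7, 1.7+3.8] = [6.100,20.100,5.500]
diag = √(18.4²+18.4²+16.8²) = √959.36 = 30.974

min=[-12.300,1.700,-11.300] max=[6.100,20.100,5.500] diag=30.974


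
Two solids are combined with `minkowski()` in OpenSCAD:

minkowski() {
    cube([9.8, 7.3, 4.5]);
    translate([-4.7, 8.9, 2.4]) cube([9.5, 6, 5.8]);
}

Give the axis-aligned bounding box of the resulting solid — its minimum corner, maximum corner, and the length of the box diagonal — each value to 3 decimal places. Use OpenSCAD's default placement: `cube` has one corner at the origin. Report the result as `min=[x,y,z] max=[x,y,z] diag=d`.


min=[-4.700,8.900,2.400] max=[14.600,22.200,12.700] diag=25.602

A = translate([-4.7, 8.9, 2.4]) cube([9.5, 6, 5.8]) → bbox [-4.7,8.9,2.4] .. [4.8,14.9,8.2]
B = cube([9.8, 7.3, 4.5]) → bbox [0,0,0] .. [9.8,7.3,4.5]
lo = A.lo+B.lo = [-4.7+0, 8.9+0, 2.4+0] = [-4.700,8.900,2.400]
hi = A.hi+B.hi = [4.8+9.8, 14.9+7.3, 8.2+4.5] = [14.600,22.200,12.700]
diag = √(19.3²+13.3²+10.3²) = √655.47 = 25.602


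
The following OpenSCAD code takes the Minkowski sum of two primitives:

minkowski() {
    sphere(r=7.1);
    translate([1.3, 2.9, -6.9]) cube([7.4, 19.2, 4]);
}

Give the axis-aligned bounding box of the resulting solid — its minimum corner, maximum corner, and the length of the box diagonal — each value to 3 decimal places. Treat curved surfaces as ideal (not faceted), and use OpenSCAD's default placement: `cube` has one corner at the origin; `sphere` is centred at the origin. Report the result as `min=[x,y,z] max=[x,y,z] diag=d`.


min=[-5.800,-4.200,-14.000] max=[15.800,29.200,4.200] diag=43.742

A = translate([1.3, 2.9, -6.9]) cube([7.4, 19.2, 4]) → bbox [1.3,2.9,-6.9] .. [8.7,22.1,-2.9]
B = sphere(r=7.1) → bbox [-7.1,-7.1,-7.1] .. [7.1,7.1,7.1]
lo = A.lo+B.lo = [1.3-7.1, 2.9-7.1, -6.9-7.1] = [-5.800,-4.200,-14.000]
hi = A.hi+B.hi = [8.7+7.1, 22.1+7.1, -2.9+7.1] = [15.800,29.200,4.200]
diag = √(21.6²+33.4²+18.2²) = √1913.36 = 43.742


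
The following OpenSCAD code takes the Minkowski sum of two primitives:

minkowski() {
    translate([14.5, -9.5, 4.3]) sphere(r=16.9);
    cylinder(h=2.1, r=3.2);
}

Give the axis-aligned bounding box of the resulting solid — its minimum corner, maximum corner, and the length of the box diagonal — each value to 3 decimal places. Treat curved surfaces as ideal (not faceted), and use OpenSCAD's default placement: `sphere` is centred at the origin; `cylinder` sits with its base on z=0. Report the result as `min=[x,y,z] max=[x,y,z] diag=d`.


A = translate([14.5, -9.5, 4.3]) sphere(r=16.9) → bbox [-2.4,-26.4,-12.6] .. [31.4,7.4,21.2]
B = cylinder(h=2.1, r=3.2) → bbox [-3.2,-3.2,0] .. [3.2,3.2,2.1]
lo = A.lo+B.lo = [-2.4-3.2, -26.4-3.2, -12.6+0] = [-5.600,-29.600,-12.600]
hi = A.hi+B.hi = [31.4+3.2, 7.4+3.2, 21.2+2.1] = [34.600,10.600,23.300]
diag = √(40.2²+40.2²+35.9²) = √4520.89 = 67.238

min=[-5.600,-29.600,-12.600] max=[34.600,10.600,23.300] diag=67.238


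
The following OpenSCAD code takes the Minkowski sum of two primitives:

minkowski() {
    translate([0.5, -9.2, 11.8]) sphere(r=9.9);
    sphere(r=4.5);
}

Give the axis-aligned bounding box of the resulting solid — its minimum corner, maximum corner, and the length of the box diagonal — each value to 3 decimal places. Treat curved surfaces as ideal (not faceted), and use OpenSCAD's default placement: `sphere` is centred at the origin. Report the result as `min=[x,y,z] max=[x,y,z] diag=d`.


min=[-13.900,-23.600,-2.600] max=[14.900,5.200,26.200] diag=49.883

A = translate([0.5, -9.2, 11.8]) sphere(r=9.9) → bbox [-9.4,-19.1,1.9] .. [10.4,0.7,21.7]
B = sphere(r=4.5) → bbox [-4.5,-4.5,-4.5] .. [4.5,4.5,4.5]
lo = A.lo+B.lo = [-9.4-4.5, -19.1-4.5, 1.9-4.5] = [-13.900,-23.600,-2.600]
hi = A.hi+B.hi = [10.4+4.5, 0.7+4.5, 21.7+4.5] = [14.900,5.200,26.200]
diag = √(28.8²+28.8²+28.8²) = √2488.32 = 49.883


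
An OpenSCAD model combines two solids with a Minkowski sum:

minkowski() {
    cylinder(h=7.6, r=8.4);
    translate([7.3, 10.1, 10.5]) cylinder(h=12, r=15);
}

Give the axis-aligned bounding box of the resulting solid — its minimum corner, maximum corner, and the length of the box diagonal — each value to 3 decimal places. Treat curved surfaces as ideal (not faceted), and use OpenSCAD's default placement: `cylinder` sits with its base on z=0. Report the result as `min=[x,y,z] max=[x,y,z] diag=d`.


min=[-16.100,-13.300,10.500] max=[30.700,33.500,30.100] diag=69.026

A = translate([7.3, 10.1, 10.5]) cylinder(h=12, r=15) → bbox [-7.7,-4.9,10.5] .. [22.3,25.1,22.5]
B = cylinder(h=7.6, r=8.4) → bbox [-8.4,-8.4,0] .. [8.4,8.4,7.6]
lo = A.lo+B.lo = [-7.7-8.4, -4.9-8.4, 10.5+0] = [-16.100,-13.300,10.500]
hi = A.hi+B.hi = [22.3+8.4, 25.1+8.4, 22.5+7.6] = [30.700,33.500,30.100]
diag = √(46.8²+46.8²+19.6²) = √4764.64 = 69.026


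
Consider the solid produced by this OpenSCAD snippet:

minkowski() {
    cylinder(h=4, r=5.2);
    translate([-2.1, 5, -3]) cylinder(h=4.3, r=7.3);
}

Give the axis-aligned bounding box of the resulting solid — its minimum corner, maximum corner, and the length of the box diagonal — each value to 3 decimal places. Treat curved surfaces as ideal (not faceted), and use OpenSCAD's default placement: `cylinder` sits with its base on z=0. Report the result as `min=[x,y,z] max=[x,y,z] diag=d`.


A = translate([-2.1, 5, -3]) cylinder(h=4.3, r=7.3) → bbox [-9.4,-2.3,-3] .. [5.2,12.3,1.3]
B = cylinder(h=4, r=5.2) → bbox [-5.2,-5.2,0] .. [5.2,5.2,4]
lo = A.lo+B.lo = [-9.4-5.2, -2.3-5.2, -3+0] = [-14.600,-7.500,-3.000]
hi = A.hi+B.hi = [5.2+5.2, 12.3+5.2, 1.3+4] = [10.400,17.500,5.300]
diag = √(25²+25²+8.3²) = √1318.89 = 36.317

min=[-14.600,-7.500,-3.000] max=[10.400,17.500,5.300] diag=36.317


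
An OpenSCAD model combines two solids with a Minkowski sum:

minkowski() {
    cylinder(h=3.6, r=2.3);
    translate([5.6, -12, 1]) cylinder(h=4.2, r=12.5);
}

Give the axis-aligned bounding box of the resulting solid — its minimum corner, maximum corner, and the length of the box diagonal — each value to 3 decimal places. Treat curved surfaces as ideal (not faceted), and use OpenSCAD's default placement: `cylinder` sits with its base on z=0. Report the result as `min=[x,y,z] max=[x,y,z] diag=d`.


A = translate([5.6, -12, 1]) cylinder(h=4.2, r=12.5) → bbox [-6.9,-24.5,1] .. [18.1,0.5,5.2]
B = cylinder(h=3.6, r=2.3) → bbox [-2.3,-2.3,0] .. [2.3,2.3,3.6]
lo = A.lo+B.lo = [-6.9-2.3, -24.5-2.3, 1+0] = [-9.200,-26.800,1.000]
hi = A.hi+B.hi = [18.1+2.3, 0.5+2.3, 5.2+3.6] = [20.400,2.800,8.800]
diag = √(29.6²+29.6²+7.8²) = √1813.16 = 42.581

min=[-9.200,-26.800,1.000] max=[20.400,2.800,8.800] diag=42.581


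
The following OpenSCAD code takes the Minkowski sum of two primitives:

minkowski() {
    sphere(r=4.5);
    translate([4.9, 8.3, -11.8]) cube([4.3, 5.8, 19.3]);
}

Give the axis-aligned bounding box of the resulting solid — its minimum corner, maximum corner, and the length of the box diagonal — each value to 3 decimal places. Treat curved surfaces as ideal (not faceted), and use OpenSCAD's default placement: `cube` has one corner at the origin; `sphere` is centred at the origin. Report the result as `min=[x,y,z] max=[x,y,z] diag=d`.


min=[0.400,3.800,-16.300] max=[13.700,18.600,12.000] diag=34.595

A = translate([4.9, 8.3, -11.8]) cube([4.3, 5.8, 19.3]) → bbox [4.9,8.3,-11.8] .. [9.2,14.1,7.5]
B = sphere(r=4.5) → bbox [-4.5,-4.5,-4.5] .. [4.5,4.5,4.5]
lo = A.lo+B.lo = [4.9-4.5, 8.3-4.5, -11.8-4.5] = [0.400,3.800,-16.300]
hi = A.hi+B.hi = [9.2+4.5, 14.1+4.5, 7.5+4.5] = [13.700,18.600,12.000]
diag = √(13.3²+14.8²+28.3²) = √1196.82 = 34.595


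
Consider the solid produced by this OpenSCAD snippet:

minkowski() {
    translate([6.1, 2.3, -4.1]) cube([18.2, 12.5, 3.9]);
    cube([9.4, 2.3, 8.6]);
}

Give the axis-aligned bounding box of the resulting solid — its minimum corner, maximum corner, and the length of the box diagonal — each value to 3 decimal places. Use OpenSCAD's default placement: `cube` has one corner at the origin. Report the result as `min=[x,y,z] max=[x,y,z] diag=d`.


min=[6.100,2.300,-4.100] max=[33.700,17.100,8.400] diag=33.720

A = translate([6.1, 2.3, -4.1]) cube([18.2, 12.5, 3.9]) → bbox [6.1,2.3,-4.1] .. [24.3,14.8,-0.2]
B = cube([9.4, 2.3, 8.6]) → bbox [0,0,0] .. [9.4,2.3,8.6]
lo = A.lo+B.lo = [6.1+0, 2.3+0, -4.1+0] = [6.100,2.300,-4.100]
hi = A.hi+B.hi = [24.3+9.4, 14.8+2.3, -0.2+8.6] = [33.700,17.100,8.400]
diag = √(27.6²+14.8²+12.5²) = √1137.05 = 33.720


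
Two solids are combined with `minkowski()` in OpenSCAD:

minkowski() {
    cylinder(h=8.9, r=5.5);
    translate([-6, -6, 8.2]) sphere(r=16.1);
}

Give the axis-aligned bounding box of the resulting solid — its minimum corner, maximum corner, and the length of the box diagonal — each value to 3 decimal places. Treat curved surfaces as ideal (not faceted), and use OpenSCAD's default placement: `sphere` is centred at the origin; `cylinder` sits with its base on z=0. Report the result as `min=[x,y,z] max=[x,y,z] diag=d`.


min=[-27.600,-27.600,-7.900] max=[15.600,15.600,33.200] diag=73.632

A = translate([-6, -6, 8.2]) sphere(r=16.1) → bbox [-22.1,-22.1,-7.9] .. [10.1,10.1,24.3]
B = cylinder(h=8.9, r=5.5) → bbox [-5.5,-5.5,0] .. [5.5,5.5,8.9]
lo = A.lo+B.lo = [-22.1-5.5, -22.1-5.5, -7.9+0] = [-27.600,-27.600,-7.900]
hi = A.hi+B.hi = [10.1+5.5, 10.1+5.5, 24.3+8.9] = [15.600,15.600,33.200]
diag = √(43.2²+43.2²+41.1²) = √5421.69 = 73.632


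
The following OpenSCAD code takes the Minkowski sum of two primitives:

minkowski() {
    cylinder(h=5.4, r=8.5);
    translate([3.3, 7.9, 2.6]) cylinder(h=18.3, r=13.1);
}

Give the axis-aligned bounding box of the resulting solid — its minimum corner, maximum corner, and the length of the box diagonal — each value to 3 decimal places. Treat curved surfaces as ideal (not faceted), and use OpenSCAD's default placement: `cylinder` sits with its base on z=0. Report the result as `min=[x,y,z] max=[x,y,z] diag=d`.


A = translate([3.3, 7.9, 2.6]) cylinder(h=18.3, r=13.1) → bbox [-9.8,-5.2,2.6] .. [16.4,21,20.9]
B = cylinder(h=5.4, r=8.5) → bbox [-8.5,-8.5,0] .. [8.5,8.5,5.4]
lo = A.lo+B.lo = [-9.8-8.5, -5.2-8.5, 2.6+0] = [-18.300,-13.700,2.600]
hi = A.hi+B.hi = [16.4+8.5, 21+8.5, 20.9+5.4] = [24.900,29.500,26.300]
diag = √(43.2²+43.2²+23.7²) = √4294.17 = 65.530

min=[-18.300,-13.700,2.600] max=[24.900,29.500,26.300] diag=65.530


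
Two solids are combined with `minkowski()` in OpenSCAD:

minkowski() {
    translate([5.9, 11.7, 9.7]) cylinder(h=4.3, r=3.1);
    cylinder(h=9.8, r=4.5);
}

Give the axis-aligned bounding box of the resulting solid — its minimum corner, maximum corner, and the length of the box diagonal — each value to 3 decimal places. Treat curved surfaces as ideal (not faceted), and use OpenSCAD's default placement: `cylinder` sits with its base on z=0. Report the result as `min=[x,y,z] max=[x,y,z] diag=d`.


A = translate([5.9, 11.7, 9.7]) cylinder(h=4.3, r=3.1) → bbox [2.8,8.6,9.7] .. [9,14.8,14]
B = cylinder(h=9.8, r=4.5) → bbox [-4.5,-4.5,0] .. [4.5,4.5,9.8]
lo = A.lo+B.lo = [2.8-4.5, 8.6-4.5, 9.7+0] = [-1.700,4.100,9.700]
hi = A.hi+B.hi = [9+4.5, 14.8+4.5, 14+9.8] = [13.500,19.300,23.800]
diag = √(15.2²+15.2²+14.1²) = √660.89 = 25.708

min=[-1.700,4.100,9.700] max=[13.500,19.300,23.800] diag=25.708


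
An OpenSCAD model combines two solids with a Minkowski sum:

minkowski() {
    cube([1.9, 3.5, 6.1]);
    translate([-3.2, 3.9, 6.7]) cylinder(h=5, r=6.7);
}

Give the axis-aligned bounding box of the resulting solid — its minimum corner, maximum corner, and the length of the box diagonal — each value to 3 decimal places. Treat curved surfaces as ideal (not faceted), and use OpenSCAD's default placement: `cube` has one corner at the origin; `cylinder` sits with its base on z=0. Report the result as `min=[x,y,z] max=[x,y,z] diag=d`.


min=[-9.900,-2.800,6.700] max=[5.400,14.100,17.800] diag=25.356

A = translate([-3.2, 3.9, 6.7]) cylinder(h=5, r=6.7) → bbox [-9.9,-2.8,6.7] .. [3.5,10.6,11.7]
B = cube([1.9, 3.5, 6.1]) → bbox [0,0,0] .. [1.9,3.5,6.1]
lo = A.lo+B.lo = [-9.9+0, -2.8+0, 6.7+0] = [-9.900,-2.800,6.700]
hi = A.hi+B.hi = [3.5+1.9, 10.6+3.5, 11.7+6.1] = [5.400,14.100,17.800]
diag = √(15.3²+16.9²+11.1²) = √642.91 = 25.356


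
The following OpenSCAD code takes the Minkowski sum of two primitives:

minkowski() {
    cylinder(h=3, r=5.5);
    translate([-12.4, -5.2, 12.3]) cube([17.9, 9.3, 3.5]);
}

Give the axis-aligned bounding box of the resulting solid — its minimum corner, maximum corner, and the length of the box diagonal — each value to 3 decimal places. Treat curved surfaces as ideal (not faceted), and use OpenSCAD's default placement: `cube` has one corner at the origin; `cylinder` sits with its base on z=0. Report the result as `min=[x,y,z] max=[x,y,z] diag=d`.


min=[-17.900,-10.700,12.300] max=[11.000,9.600,18.800] diag=35.910

A = translate([-12.4, -5.2, 12.3]) cube([17.9, 9.3, 3.5]) → bbox [-12.4,-5.2,12.3] .. [5.5,4.1,15.8]
B = cylinder(h=3, r=5.5) → bbox [-5.5,-5.5,0] .. [5.5,5.5,3]
lo = A.lo+B.lo = [-12.4-5.5, -5.2-5.5, 12.3+0] = [-17.900,-10.700,12.300]
hi = A.hi+B.hi = [5.5+5.5, 4.1+5.5, 15.8+3] = [11.000,9.600,18.800]
diag = √(28.9²+20.3²+6.5²) = √1289.55 = 35.910


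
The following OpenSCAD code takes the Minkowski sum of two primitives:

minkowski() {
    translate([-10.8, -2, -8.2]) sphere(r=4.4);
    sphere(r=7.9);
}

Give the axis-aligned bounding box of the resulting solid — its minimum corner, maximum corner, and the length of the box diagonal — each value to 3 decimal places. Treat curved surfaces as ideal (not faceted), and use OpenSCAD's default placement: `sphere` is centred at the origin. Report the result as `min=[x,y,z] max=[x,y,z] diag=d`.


min=[-23.100,-14.300,-20.500] max=[1.500,10.300,4.100] diag=42.608

A = translate([-10.8, -2, -8.2]) sphere(r=4.4) → bbox [-15.2,-6.4,-12.6] .. [-6.4,2.4,-3.8]
B = sphere(r=7.9) → bbox [-7.9,-7.9,-7.9] .. [7.9,7.9,7.9]
lo = A.lo+B.lo = [-15.2-7.9, -6.4-7.9, -12.6-7.9] = [-23.100,-14.300,-20.500]
hi = A.hi+B.hi = [-6.4+7.9, 2.4+7.9, -3.8+7.9] = [1.500,10.300,4.100]
diag = √(24.6²+24.6²+24.6²) = √1815.48 = 42.608


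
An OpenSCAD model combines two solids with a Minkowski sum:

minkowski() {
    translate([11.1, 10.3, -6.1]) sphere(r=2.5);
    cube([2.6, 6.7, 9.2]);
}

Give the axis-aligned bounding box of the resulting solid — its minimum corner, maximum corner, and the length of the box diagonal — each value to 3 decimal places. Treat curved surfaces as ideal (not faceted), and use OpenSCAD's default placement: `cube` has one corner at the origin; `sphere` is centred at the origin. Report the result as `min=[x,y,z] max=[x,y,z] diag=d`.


min=[8.600,7.800,-8.600] max=[16.200,19.500,5.600] diag=19.907

A = translate([11.1, 10.3, -6.1]) sphere(r=2.5) → bbox [8.6,7.8,-8.6] .. [13.6,12.8,-3.6]
B = cube([2.6, 6.7, 9.2]) → bbox [0,0,0] .. [2.6,6.7,9.2]
lo = A.lo+B.lo = [8.6+0, 7.8+0, -8.6+0] = [8.600,7.800,-8.600]
hi = A.hi+B.hi = [13.6+2.6, 12.8+6.7, -3.6+9.2] = [16.200,19.500,5.600]
diag = √(7.6²+11.7²+14.2²) = √396.29 = 19.907


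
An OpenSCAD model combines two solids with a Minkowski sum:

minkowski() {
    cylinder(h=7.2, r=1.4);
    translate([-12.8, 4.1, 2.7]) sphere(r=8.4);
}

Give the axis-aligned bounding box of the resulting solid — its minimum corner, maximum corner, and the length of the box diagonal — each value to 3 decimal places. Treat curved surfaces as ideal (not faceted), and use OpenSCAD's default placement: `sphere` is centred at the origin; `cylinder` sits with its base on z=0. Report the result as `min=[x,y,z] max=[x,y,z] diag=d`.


min=[-22.600,-5.700,-5.700] max=[-3.000,13.900,18.300] diag=36.665

A = translate([-12.8, 4.1, 2.7]) sphere(r=8.4) → bbox [-21.2,-4.3,-5.7] .. [-4.4,12.5,11.1]
B = cylinder(h=7.2, r=1.4) → bbox [-1.4,-1.4,0] .. [1.4,1.4,7.2]
lo = A.lo+B.lo = [-21.2-1.4, -4.3-1.4, -5.7+0] = [-22.600,-5.700,-5.700]
hi = A.hi+B.hi = [-4.4+1.4, 12.5+1.4, 11.1+7.2] = [-3.000,13.900,18.300]
diag = √(19.6²+19.6²+24²) = √1344.32 = 36.665
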